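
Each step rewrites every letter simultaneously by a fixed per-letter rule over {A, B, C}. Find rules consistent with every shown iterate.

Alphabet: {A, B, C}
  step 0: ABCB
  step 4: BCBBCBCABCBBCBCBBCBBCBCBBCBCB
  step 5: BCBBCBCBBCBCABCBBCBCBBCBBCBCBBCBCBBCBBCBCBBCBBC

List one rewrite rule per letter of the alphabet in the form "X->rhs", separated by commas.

A->CA, B->BC, C->B

  step 4 ⇒ step 5: BCBBCBCABCBBCBCBBCBBCBCBBCBCB ⇒ BC·B·BC·BC·B·BC·B·CA·BC·B·BC·BC·B·BC·B·BC·BC·B·BC·BC·B·BC·B·BC·BC·B·BC·B·BC
    A ↦ CA
    B ↦ BC
    C ↦ B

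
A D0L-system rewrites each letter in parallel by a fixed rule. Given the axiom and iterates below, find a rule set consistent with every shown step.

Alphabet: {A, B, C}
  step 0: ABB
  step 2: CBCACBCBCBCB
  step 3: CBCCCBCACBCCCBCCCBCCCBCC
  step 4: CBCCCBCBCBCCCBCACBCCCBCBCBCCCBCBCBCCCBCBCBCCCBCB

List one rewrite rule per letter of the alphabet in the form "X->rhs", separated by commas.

A->CA, B->CC, C->CB

  step 3 ⇒ step 4: CBCCCBCACBCCCBCCCBCCCBCC ⇒ CB·CC·CB·CB·CB·CC·CB·CA·CB·CC·CB·CB·CB·CC·CB·CB·CB·CC·CB·CB·CB·CC·CB·CB
    A ↦ CA
    B ↦ CC
    C ↦ CB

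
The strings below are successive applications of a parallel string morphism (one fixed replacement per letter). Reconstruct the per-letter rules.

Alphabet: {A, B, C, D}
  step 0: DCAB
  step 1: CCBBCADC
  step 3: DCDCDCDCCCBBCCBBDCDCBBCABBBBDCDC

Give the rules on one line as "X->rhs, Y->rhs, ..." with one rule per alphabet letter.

A->CA, B->DC, C->BB, D->CC

  step 0 ⇒ step 1: DCAB ⇒ CC·BB·CA·DC
    A ↦ CA
    B ↦ DC
    C ↦ BB
    D ↦ CC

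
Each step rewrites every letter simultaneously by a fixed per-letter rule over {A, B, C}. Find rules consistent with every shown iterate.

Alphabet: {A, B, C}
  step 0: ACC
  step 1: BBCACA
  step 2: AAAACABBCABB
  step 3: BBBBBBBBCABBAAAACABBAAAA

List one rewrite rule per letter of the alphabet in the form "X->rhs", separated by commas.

  step 2 ⇒ step 3: AAAACABBCABB ⇒ BB·BB·BB·BB·CA·BB·AA·AA·CA·BB·AA·AA
    A ↦ BB
    B ↦ AA
    C ↦ CA

A->BB, B->AA, C->CA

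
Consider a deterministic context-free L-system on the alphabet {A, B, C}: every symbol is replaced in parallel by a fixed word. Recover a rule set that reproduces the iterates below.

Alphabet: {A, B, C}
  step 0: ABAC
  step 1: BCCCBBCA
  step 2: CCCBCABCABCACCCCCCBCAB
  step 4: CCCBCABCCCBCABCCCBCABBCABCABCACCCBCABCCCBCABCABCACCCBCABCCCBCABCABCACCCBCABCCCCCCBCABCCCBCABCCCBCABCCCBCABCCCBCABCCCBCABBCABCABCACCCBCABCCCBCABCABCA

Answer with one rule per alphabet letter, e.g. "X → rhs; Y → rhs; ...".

A->B, B->CCC, C->BCA

  step 1 ⇒ step 2: BCCCBBCA ⇒ CCC·BCA·BCA·BCA·CCC·CCC·BCA·B
    A ↦ B
    B ↦ CCC
    C ↦ BCA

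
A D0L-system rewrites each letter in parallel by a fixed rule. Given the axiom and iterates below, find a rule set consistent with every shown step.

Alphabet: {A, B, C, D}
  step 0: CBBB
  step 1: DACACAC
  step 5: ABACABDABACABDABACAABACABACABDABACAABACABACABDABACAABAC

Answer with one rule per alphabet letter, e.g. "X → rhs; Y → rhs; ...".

A->AB, B->AC, C->D, D->A

  step 0 ⇒ step 1: CBBB ⇒ D·AC·AC·AC
    B ↦ AC
    C ↦ D
    A ↦ AB  (constrained at step 1)
    D ↦ A  (constrained at step 1)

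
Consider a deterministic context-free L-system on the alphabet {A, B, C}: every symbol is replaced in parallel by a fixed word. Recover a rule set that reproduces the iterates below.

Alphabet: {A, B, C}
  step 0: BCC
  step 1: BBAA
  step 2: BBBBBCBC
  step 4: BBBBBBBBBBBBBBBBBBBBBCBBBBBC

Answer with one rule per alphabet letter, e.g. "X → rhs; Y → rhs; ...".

  step 1 ⇒ step 2: BBAA ⇒ BB·BB·BC·BC
    A ↦ BC
    B ↦ BB
  step 0 ⇒ step 1: BCC ⇒ BB·A·A
    C ↦ A

A->BC, B->BB, C->A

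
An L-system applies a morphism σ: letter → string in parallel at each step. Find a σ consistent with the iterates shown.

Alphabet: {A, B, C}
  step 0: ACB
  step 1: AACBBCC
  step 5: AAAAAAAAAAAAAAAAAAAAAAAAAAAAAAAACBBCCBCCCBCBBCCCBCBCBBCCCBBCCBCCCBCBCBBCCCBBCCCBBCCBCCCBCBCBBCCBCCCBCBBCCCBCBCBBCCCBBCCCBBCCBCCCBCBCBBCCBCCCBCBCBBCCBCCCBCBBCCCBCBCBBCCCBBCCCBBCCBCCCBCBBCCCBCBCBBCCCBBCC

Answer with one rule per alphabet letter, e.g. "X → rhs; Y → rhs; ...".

  step 0 ⇒ step 1: ACB ⇒ AA·CB·BCC
    A ↦ AA
    B ↦ BCC
    C ↦ CB

A->AA, B->BCC, C->CB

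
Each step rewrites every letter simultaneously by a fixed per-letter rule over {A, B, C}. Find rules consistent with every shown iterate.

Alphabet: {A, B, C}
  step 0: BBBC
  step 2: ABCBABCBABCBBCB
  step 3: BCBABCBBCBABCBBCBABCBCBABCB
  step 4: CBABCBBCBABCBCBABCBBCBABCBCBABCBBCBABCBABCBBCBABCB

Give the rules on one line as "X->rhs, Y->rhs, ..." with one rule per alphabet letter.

A->B, B->CB, C->AB

  step 3 ⇒ step 4: BCBABCBBCBABCBBCBABCBCBABCB ⇒ CB·AB·CB·B·CB·AB·CB·CB·AB·CB·B·CB·AB·CB·CB·AB·CB·B·CB·AB·CB·AB·CB·B·CB·AB·CB
    A ↦ B
    B ↦ CB
    C ↦ AB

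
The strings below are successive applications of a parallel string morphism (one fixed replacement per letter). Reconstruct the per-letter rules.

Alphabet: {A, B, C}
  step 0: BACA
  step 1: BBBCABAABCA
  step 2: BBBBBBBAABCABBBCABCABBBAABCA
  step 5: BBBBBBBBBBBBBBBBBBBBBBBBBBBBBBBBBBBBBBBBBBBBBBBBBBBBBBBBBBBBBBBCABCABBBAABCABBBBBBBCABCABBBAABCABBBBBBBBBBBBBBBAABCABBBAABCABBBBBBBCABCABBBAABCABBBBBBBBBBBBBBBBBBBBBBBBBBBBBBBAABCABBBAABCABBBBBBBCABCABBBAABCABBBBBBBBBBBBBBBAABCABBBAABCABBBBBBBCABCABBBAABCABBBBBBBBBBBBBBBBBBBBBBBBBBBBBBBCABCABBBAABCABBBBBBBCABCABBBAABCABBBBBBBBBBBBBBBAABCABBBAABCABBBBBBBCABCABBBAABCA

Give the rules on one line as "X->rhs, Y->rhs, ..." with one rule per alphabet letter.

A->BCA, B->BB, C->BAA

  step 1 ⇒ step 2: BBBCABAABCA ⇒ BB·BB·BB·BAA·BCA·BB·BCA·BCA·BB·BAA·BCA
    A ↦ BCA
    B ↦ BB
    C ↦ BAA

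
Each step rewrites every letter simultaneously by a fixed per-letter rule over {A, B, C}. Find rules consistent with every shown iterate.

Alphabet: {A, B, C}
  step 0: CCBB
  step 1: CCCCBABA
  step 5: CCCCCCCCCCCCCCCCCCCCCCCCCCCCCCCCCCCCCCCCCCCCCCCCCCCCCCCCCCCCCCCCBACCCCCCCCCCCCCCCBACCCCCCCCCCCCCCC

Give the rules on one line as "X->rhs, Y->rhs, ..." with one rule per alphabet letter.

  step 0 ⇒ step 1: CCBB ⇒ CC·CC·BA·BA
    B ↦ BA
    C ↦ CC
    A ↦ C  (constrained at step 1)

A->C, B->BA, C->CC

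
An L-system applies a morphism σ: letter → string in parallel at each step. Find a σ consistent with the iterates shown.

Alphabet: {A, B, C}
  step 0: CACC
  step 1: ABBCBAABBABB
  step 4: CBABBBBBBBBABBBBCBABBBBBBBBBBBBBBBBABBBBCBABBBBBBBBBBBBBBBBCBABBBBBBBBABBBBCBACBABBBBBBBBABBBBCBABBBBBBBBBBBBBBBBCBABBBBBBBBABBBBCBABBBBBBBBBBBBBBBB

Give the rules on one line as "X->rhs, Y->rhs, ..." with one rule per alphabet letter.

A->CBA, B->BB, C->ABB

  step 0 ⇒ step 1: CACC ⇒ ABB·CBA·ABB·ABB
    A ↦ CBA
    C ↦ ABB
    B ↦ BB  (constrained at step 1)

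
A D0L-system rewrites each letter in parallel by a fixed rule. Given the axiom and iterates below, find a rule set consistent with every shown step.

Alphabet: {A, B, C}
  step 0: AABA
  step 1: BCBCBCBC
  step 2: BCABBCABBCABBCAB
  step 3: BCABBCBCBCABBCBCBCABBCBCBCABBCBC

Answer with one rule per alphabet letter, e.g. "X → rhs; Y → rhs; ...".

A->BC, B->BC, C->AB

  step 2 ⇒ step 3: BCABBCABBCABBCAB ⇒ BC·AB·BC·BC·BC·AB·BC·BC·BC·AB·BC·BC·BC·AB·BC·BC
    A ↦ BC
    B ↦ BC
    C ↦ AB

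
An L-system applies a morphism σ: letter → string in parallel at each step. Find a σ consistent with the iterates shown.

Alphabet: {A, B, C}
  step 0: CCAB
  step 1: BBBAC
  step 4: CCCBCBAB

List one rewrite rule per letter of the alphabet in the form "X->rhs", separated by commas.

A->BA, B->C, C->B

  step 0 ⇒ step 1: CCAB ⇒ B·B·BA·C
    A ↦ BA
    B ↦ C
    C ↦ B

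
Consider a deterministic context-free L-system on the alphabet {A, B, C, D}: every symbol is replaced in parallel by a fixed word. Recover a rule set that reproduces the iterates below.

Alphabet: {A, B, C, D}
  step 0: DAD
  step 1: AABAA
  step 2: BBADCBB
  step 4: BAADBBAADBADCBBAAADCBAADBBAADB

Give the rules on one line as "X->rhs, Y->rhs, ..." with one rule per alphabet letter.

A->B, B->ADC, C->DB, D->AA

  step 1 ⇒ step 2: AABAA ⇒ B·B·ADC·B·B
    A ↦ B
    B ↦ ADC
    C ↦ DB  (constrained at step 2)
  step 0 ⇒ step 1: DAD ⇒ AA·B·AA
    D ↦ AA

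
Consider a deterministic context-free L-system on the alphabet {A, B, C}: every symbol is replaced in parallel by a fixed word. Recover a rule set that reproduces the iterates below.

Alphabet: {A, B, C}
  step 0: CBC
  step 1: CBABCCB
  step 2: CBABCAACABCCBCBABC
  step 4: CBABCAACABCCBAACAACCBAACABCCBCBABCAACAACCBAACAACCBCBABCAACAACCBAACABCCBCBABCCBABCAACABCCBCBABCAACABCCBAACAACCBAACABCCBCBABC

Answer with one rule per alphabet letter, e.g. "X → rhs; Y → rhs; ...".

  step 1 ⇒ step 2: CBABCCB ⇒ CB·ABC·AAC·ABC·CB·CB·ABC
    A ↦ AAC
    B ↦ ABC
    C ↦ CB

A->AAC, B->ABC, C->CB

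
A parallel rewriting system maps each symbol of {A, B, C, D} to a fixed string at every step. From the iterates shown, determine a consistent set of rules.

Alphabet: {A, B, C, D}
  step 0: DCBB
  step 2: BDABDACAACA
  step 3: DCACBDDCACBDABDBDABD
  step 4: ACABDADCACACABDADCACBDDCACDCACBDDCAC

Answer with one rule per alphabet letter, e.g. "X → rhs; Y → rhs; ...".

  step 3 ⇒ step 4: DCACBDDCACBDABDBDABD ⇒ AC·A·BD·A·DC·AC·AC·A·BD·A·DC·AC·BD·DC·AC·DC·AC·BD·DC·AC
    A ↦ BD
    B ↦ DC
    C ↦ A
    D ↦ AC

A->BD, B->DC, C->A, D->AC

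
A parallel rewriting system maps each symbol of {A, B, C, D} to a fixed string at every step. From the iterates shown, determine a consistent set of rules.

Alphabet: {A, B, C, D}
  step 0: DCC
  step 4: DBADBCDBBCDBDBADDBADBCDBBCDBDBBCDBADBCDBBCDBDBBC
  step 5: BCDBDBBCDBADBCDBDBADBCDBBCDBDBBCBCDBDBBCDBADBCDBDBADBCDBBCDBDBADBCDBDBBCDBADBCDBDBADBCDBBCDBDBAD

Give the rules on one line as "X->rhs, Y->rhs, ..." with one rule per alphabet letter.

  step 4 ⇒ step 5: DBADBCDBBCDBDBADDBADBCDBBCDBDBBCDBADBCDBBCDBDBBC ⇒ BC·DB·DB·BC·DB·AD·BC·DB·DB·AD·BC·DB·BC·DB·DB·BC·BC·DB·DB·BC·DB·AD·BC·DB·DB·AD·BC·DB·BC·DB·DB·AD·BC·DB·DB·BC·DB·AD·BC·DB·DB·AD·BC·DB·BC·DB·DB·AD
    A ↦ DB
    B ↦ DB
    C ↦ AD
    D ↦ BC

A->DB, B->DB, C->AD, D->BC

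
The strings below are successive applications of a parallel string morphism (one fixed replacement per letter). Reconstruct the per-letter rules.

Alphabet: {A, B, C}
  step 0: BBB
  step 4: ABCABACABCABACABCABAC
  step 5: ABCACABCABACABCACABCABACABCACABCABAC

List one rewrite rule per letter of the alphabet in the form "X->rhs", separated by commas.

  step 4 ⇒ step 5: ABCABACABCABACABCABAC ⇒ AB·C·AC·AB·C·AB·AC·AB·C·AC·AB·C·AB·AC·AB·C·AC·AB·C·AB·AC
    A ↦ AB
    B ↦ C
    C ↦ AC

A->AB, B->C, C->AC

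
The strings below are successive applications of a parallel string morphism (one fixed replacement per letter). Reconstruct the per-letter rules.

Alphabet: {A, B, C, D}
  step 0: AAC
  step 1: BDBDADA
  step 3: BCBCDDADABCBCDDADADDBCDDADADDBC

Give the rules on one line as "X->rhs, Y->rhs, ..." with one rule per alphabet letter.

  step 0 ⇒ step 1: AAC ⇒ BD·BD·ADA
    A ↦ BD
    C ↦ ADA
    B ↦ DD  (constrained at step 1)
    D ↦ BC  (constrained at step 1)

A->BD, B->DD, C->ADA, D->BC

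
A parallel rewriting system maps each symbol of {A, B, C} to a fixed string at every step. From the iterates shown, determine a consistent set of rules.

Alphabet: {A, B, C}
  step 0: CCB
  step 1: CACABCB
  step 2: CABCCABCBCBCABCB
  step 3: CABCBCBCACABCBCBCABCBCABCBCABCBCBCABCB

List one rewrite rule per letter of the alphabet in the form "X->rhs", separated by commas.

  step 2 ⇒ step 3: CABCCABCBCBCABCB ⇒ CA·BC·BCB·CA·CA·BC·BCB·CA·BCB·CA·BCB·CA·BC·BCB·CA·BCB
    A ↦ BC
    B ↦ BCB
    C ↦ CA

A->BC, B->BCB, C->CA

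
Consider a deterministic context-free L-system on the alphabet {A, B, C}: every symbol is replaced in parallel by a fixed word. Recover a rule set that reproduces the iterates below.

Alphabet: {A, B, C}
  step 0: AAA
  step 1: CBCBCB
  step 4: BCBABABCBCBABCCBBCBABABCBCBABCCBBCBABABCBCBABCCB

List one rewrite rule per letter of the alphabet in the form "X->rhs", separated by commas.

A->CB, B->BC, C->BA

  step 0 ⇒ step 1: AAA ⇒ CB·CB·CB
    A ↦ CB
    B ↦ BC  (constrained at step 1)
    C ↦ BA  (constrained at step 1)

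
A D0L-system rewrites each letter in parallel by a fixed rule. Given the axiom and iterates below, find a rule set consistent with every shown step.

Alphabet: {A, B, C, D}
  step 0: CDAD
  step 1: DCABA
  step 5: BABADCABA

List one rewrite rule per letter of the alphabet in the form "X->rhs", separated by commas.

A->B, B->A, C->DC, D->A

  step 0 ⇒ step 1: CDAD ⇒ DC·A·B·A
    A ↦ B
    C ↦ DC
    D ↦ A
    B ↦ A  (constrained at step 1)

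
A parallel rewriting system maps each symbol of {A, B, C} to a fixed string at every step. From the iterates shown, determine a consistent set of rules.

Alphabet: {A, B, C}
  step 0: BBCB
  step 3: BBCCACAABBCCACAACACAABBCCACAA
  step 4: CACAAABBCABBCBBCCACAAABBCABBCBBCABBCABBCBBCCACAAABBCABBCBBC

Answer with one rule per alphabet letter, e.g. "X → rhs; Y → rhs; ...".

  step 3 ⇒ step 4: BBCCACAABBCCACAACACAABBCCACAA ⇒ CA·CA·A·A·BBC·A·BBC·BBC·CA·CA·A·A·BBC·A·BBC·BBC·A·BBC·A·BBC·BBC·CA·CA·A·A·BBC·A·BBC·BBC
    A ↦ BBC
    B ↦ CA
    C ↦ A

A->BBC, B->CA, C->A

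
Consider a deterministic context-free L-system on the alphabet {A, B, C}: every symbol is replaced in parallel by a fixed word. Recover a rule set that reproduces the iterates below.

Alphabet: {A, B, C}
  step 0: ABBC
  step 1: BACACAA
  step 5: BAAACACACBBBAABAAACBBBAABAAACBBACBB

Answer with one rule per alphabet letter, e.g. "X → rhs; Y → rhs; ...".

A->B, B->AC, C->AA

  step 0 ⇒ step 1: ABBC ⇒ B·AC·AC·AA
    A ↦ B
    B ↦ AC
    C ↦ AA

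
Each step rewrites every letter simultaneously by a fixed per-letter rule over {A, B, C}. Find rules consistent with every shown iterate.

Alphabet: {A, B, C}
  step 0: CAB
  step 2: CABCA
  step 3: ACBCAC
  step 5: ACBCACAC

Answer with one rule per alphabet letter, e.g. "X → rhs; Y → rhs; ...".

  step 2 ⇒ step 3: CABCA ⇒ A·C·BC·A·C
    A ↦ C
    B ↦ BC
    C ↦ A

A->C, B->BC, C->A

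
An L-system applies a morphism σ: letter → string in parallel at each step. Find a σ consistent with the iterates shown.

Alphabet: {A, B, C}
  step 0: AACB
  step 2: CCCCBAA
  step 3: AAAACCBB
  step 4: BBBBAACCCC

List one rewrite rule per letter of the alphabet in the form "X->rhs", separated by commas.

  step 3 ⇒ step 4: AAAACCBB ⇒ B·B·B·B·A·A·CC·CC
    A ↦ B
    B ↦ CC
    C ↦ A

A->B, B->CC, C->A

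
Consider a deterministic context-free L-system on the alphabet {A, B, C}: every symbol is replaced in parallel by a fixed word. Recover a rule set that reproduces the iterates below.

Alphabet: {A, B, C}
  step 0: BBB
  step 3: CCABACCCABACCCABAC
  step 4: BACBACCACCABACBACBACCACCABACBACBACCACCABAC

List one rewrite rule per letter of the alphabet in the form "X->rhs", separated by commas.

A->CA, B->C, C->BAC

  step 3 ⇒ step 4: CCABACCCABACCCABAC ⇒ BAC·BAC·CA·C·CA·BAC·BAC·BAC·CA·C·CA·BAC·BAC·BAC·CA·C·CA·BAC
    A ↦ CA
    B ↦ C
    C ↦ BAC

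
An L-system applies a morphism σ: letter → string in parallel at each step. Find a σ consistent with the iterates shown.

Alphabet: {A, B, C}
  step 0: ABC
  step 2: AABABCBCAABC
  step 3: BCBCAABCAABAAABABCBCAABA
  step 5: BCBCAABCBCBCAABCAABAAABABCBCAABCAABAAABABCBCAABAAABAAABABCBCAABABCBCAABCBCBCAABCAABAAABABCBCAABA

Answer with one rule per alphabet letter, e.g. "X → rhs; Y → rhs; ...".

  step 2 ⇒ step 3: AABABCBCAABC ⇒ BC·BC·AA·BC·AA·BA·AA·BA·BC·BC·AA·BA
    A ↦ BC
    B ↦ AA
    C ↦ BA

A->BC, B->AA, C->BA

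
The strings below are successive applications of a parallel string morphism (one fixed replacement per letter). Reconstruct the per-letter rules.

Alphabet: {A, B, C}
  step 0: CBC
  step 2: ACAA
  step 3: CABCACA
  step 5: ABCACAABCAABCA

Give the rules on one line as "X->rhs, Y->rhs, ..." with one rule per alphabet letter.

A->CA, B->A, C->B

  step 2 ⇒ step 3: ACAA ⇒ CA·B·CA·CA
    A ↦ CA
    C ↦ B
    B ↦ A  (constrained at step 0)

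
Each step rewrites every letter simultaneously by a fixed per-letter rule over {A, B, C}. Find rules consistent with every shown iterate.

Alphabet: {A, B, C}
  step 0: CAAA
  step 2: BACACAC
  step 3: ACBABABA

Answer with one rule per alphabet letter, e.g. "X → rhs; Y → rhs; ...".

A->B, B->AC, C->A

  step 2 ⇒ step 3: BACACAC ⇒ AC·B·A·B·A·B·A
    A ↦ B
    B ↦ AC
    C ↦ A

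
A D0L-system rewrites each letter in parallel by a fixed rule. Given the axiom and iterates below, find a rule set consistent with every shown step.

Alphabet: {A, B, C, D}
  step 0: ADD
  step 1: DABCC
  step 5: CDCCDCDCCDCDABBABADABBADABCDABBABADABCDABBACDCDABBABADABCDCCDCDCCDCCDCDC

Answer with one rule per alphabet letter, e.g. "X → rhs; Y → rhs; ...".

  step 0 ⇒ step 1: ADD ⇒ DAB·C·C
    A ↦ DAB
    D ↦ C
    B ↦ BA  (constrained at step 1)
    C ↦ CD  (constrained at step 1)

A->DAB, B->BA, C->CD, D->C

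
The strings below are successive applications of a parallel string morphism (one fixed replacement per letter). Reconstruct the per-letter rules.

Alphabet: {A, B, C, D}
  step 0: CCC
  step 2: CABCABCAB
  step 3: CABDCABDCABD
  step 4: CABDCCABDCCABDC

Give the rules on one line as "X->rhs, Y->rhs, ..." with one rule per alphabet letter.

  step 3 ⇒ step 4: CABDCABDCABD ⇒ CA·B·D·C·CA·B·D·C·CA·B·D·C
    A ↦ B
    B ↦ D
    C ↦ CA
    D ↦ C

A->B, B->D, C->CA, D->C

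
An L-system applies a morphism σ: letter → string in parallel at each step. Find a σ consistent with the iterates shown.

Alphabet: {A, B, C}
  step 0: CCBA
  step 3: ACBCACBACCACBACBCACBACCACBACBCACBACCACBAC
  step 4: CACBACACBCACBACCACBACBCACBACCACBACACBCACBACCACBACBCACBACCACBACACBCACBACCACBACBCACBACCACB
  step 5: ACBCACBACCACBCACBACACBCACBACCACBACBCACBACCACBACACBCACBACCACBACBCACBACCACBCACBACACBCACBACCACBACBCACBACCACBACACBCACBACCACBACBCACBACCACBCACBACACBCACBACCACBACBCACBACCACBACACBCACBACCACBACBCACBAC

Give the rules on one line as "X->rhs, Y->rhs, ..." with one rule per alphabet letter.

  step 4 ⇒ step 5: CACBACACBCACBACCACBACBCACBACCACBACACBCACBACCACBACBCACBACCACBACACBCACBACCACBACBCACBACCACB ⇒ ACB·C·ACB·AC·C·ACB·C·ACB·AC·ACB·C·ACB·AC·C·ACB·ACB·C·ACB·AC·C·ACB·AC·ACB·C·ACB·AC·C·ACB·ACB·C·ACB·AC·C·ACB·C·ACB·AC·ACB·C·ACB·AC·C·ACB·ACB·C·ACB·AC·C·ACB·AC·ACB·C·ACB·AC·C·ACB·ACB·C·ACB·AC·C·ACB·C·ACB·AC·ACB·C·ACB·AC·C·ACB·ACB·C·ACB·AC·C·ACB·AC·ACB·C·ACB·AC·C·ACB·ACB·C·ACB·AC
    A ↦ C
    B ↦ AC
    C ↦ ACB

A->C, B->AC, C->ACB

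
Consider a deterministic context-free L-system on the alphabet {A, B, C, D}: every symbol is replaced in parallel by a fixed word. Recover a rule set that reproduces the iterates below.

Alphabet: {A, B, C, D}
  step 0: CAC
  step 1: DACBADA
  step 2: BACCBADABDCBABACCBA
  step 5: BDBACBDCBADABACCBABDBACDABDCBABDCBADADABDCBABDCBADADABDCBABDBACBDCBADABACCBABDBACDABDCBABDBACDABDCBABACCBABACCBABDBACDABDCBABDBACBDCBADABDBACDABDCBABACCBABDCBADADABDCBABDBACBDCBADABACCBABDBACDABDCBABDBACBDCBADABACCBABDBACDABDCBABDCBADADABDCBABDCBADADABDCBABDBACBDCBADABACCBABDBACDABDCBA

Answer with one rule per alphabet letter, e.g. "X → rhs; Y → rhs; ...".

A->CBA, B->BD, C->DA, D->BAC

  step 1 ⇒ step 2: DACBADA ⇒ BAC·CBA·DA·BD·CBA·BAC·CBA
    A ↦ CBA
    B ↦ BD
    C ↦ DA
    D ↦ BAC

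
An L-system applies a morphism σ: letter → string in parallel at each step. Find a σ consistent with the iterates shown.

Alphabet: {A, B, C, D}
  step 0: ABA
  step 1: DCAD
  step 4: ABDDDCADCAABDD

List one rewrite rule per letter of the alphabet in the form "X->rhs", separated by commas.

  step 0 ⇒ step 1: ABA ⇒ D·CA·D
    A ↦ D
    B ↦ CA
    C ↦ D  (constrained at step 1)
    D ↦ AB  (constrained at step 1)

A->D, B->CA, C->D, D->AB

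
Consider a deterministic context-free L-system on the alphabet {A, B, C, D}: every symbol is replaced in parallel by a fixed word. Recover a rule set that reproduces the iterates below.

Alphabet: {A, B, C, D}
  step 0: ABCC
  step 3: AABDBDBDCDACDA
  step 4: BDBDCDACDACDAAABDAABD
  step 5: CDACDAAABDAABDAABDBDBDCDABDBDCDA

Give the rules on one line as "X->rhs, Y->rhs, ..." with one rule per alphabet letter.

A->BD, B->CD, C->A, D->A

  step 4 ⇒ step 5: BDBDCDACDACDAAABDAABD ⇒ CD·A·CD·A·A·A·BD·A·A·BD·A·A·BD·BD·BD·CD·A·BD·BD·CD·A
    A ↦ BD
    B ↦ CD
    C ↦ A
    D ↦ A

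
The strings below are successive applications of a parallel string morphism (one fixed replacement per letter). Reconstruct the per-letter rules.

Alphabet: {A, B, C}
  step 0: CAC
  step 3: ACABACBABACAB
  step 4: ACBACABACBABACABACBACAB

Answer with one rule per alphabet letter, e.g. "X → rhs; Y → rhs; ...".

A->AC, B->AB, C->B

  step 3 ⇒ step 4: ACABACBABACAB ⇒ AC·B·AC·AB·AC·B·AB·AC·AB·AC·B·AC·AB
    A ↦ AC
    B ↦ AB
    C ↦ B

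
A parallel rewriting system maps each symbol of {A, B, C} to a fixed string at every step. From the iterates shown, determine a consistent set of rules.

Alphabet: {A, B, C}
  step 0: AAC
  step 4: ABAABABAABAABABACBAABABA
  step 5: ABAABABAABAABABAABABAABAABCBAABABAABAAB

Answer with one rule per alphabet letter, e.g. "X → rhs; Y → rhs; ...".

  step 4 ⇒ step 5: ABAABABAABAABABACBAABABA ⇒ AB·A·AB·AB·A·AB·A·AB·AB·A·AB·AB·A·AB·A·AB·CB·A·AB·AB·A·AB·A·AB
    A ↦ AB
    B ↦ A
    C ↦ CB

A->AB, B->A, C->CB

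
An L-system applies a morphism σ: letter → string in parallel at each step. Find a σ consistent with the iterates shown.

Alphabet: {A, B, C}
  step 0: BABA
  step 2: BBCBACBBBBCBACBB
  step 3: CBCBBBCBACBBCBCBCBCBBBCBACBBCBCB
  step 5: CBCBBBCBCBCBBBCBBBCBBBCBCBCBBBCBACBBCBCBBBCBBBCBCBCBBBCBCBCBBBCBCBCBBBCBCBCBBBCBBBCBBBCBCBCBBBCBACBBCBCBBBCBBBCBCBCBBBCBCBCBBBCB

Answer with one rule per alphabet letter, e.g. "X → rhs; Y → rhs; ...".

  step 2 ⇒ step 3: BBCBACBBBBCBACBB ⇒ CB·CB·BB·CB·AC·BB·CB·CB·CB·CB·BB·CB·AC·BB·CB·CB
    A ↦ AC
    B ↦ CB
    C ↦ BB

A->AC, B->CB, C->BB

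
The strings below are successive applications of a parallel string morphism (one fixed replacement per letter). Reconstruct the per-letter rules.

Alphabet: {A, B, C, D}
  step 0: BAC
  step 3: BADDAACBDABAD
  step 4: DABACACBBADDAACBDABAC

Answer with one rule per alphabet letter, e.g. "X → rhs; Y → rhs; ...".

A->B, B->DA, C->AD, D->AC

  step 3 ⇒ step 4: BADDAACBDABAD ⇒ DA·B·AC·AC·B·B·AD·DA·AC·B·DA·B·AC
    A ↦ B
    B ↦ DA
    C ↦ AD
    D ↦ AC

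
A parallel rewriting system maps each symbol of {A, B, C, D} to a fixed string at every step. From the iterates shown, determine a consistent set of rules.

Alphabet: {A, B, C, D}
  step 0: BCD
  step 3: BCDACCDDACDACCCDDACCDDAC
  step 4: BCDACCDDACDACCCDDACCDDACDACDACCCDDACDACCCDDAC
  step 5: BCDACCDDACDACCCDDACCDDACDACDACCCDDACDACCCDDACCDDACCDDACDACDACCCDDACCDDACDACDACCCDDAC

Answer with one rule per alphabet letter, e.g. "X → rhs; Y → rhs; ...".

A->D, B->BC, C->DAC, D->C

  step 4 ⇒ step 5: BCDACCDDACDACCCDDACCDDACDACDACCCDDACDACCCDDAC ⇒ BC·DAC·C·D·DAC·DAC·C·C·D·DAC·C·D·DAC·DAC·DAC·C·C·D·DAC·DAC·C·C·D·DAC·C·D·DAC·C·D·DAC·DAC·DAC·C·C·D·DAC·C·D·DAC·DAC·DAC·C·C·D·DAC
    A ↦ D
    B ↦ BC
    C ↦ DAC
    D ↦ C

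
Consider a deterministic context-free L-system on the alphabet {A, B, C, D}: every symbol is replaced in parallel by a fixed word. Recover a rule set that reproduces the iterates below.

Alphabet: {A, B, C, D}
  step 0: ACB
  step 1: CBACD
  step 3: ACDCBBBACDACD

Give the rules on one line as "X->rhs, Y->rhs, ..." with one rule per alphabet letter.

A->C, B->ACD, C->B, D->B

  step 0 ⇒ step 1: ACB ⇒ C·B·ACD
    A ↦ C
    B ↦ ACD
    C ↦ B
    D ↦ B  (constrained at step 1)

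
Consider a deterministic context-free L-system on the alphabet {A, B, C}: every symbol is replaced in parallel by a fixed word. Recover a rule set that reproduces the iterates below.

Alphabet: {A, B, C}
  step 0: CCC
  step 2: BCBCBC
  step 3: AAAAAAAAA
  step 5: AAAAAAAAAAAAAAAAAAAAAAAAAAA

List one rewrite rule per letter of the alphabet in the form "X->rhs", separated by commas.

  step 2 ⇒ step 3: BCBCBC ⇒ AA·A·AA·A·AA·A
    B ↦ AA
    C ↦ A
    A ↦ BC  (constrained at step 3)

A->BC, B->AA, C->A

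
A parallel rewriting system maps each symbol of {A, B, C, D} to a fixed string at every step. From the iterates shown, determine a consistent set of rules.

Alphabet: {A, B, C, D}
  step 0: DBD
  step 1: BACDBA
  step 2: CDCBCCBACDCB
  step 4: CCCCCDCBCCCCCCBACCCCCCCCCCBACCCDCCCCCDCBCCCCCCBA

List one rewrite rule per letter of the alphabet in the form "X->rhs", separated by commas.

  step 1 ⇒ step 2: BACDBA ⇒ CD·CB·CC·BA·CD·CB
    A ↦ CB
    B ↦ CD
    C ↦ CC
    D ↦ BA

A->CB, B->CD, C->CC, D->BA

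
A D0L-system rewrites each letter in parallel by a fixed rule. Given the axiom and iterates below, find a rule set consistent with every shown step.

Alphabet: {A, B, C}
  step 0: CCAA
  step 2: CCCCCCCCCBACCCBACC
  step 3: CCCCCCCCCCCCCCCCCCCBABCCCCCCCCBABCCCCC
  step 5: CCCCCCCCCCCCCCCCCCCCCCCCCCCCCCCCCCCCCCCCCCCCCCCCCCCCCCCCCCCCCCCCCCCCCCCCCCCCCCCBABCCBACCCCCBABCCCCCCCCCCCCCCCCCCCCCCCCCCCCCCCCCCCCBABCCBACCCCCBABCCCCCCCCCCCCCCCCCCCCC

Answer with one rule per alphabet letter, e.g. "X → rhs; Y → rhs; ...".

  step 2 ⇒ step 3: CCCCCCCCCBACCCBACC ⇒ CC·CC·CC·CC·CC·CC·CC·CC·CC·CBA·BC·CC·CC·CC·CBA·BC·CC·CC
    A ↦ BC
    B ↦ CBA
    C ↦ CC

A->BC, B->CBA, C->CC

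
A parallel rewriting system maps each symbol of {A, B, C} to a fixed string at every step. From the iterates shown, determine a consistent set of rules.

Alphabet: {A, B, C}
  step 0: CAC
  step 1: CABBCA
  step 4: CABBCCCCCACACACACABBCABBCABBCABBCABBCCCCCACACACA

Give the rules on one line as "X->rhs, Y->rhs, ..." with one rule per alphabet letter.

  step 0 ⇒ step 1: CAC ⇒ CA·BB·CA
    A ↦ BB
    C ↦ CA
    B ↦ CC  (constrained at step 1)

A->BB, B->CC, C->CA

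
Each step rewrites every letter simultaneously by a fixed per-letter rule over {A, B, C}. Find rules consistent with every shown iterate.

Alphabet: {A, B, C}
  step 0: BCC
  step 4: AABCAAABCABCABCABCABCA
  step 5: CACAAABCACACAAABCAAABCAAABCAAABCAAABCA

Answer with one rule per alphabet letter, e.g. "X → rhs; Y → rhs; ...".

  step 4 ⇒ step 5: AABCAAABCABCABCABCABCA ⇒ CA·CA·AA·B·CA·CA·CA·AA·B·CA·AA·B·CA·AA·B·CA·AA·B·CA·AA·B·CA
    A ↦ CA
    B ↦ AA
    C ↦ B

A->CA, B->AA, C->B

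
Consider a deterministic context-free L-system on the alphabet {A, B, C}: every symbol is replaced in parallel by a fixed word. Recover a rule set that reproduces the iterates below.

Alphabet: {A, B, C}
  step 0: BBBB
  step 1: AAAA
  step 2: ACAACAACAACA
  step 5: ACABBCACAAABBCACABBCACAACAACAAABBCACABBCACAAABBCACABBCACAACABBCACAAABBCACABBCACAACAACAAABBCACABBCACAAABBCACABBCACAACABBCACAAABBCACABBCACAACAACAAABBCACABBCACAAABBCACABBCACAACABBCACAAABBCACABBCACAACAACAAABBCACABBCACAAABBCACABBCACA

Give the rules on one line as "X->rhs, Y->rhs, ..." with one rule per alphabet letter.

A->ACA, B->A, C->BBC

  step 1 ⇒ step 2: AAAA ⇒ ACA·ACA·ACA·ACA
    A ↦ ACA
  step 0 ⇒ step 1: BBBB ⇒ A·A·A·A
    B ↦ A
    C ↦ BBC  (constrained at step 2)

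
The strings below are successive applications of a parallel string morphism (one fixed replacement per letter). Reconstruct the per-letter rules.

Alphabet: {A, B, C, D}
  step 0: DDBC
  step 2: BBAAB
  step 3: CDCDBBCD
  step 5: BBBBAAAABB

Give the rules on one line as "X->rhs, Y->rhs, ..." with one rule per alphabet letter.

A->B, B->CD, C->A, D->A

  step 2 ⇒ step 3: BBAAB ⇒ CD·CD·B·B·CD
    A ↦ B
    B ↦ CD
    C ↦ A  (constrained at step 0)
    D ↦ A  (constrained at step 0)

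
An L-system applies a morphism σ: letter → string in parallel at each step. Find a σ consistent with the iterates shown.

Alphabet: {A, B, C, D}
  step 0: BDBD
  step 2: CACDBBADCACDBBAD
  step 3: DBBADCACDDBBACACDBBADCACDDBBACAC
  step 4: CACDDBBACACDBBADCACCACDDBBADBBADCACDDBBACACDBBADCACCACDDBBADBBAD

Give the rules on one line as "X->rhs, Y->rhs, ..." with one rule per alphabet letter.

A->BBA, B->D, C->D, D->CAC

  step 3 ⇒ step 4: DBBADCACDDBBACACDBBADCACDDBBACAC ⇒ CAC·D·D·BBA·CAC·D·BBA·D·CAC·CAC·D·D·BBA·D·BBA·D·CAC·D·D·BBA·CAC·D·BBA·D·CAC·CAC·D·D·BBA·D·BBA·D
    A ↦ BBA
    B ↦ D
    C ↦ D
    D ↦ CAC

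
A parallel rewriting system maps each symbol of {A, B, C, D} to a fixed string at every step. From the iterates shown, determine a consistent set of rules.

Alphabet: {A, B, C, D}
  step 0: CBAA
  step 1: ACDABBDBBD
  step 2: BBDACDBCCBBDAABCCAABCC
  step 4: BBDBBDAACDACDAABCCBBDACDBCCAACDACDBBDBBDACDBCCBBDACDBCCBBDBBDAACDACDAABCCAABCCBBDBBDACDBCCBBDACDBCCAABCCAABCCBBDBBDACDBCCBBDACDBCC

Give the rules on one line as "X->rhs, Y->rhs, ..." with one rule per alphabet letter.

  step 1 ⇒ step 2: ACDABBDBBD ⇒ BBD·ACD·BCC·BBD·A·A·BCC·A·A·BCC
    A ↦ BBD
    B ↦ A
    C ↦ ACD
    D ↦ BCC

A->BBD, B->A, C->ACD, D->BCC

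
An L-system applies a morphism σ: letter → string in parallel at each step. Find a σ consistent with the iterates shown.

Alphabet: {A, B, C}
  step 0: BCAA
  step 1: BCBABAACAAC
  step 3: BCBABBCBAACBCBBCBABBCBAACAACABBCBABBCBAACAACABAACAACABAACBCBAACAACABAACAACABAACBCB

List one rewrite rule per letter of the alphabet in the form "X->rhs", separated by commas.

A->AAC, B->BCB, C->AB

  step 0 ⇒ step 1: BCAA ⇒ BCB·AB·AAC·AAC
    A ↦ AAC
    B ↦ BCB
    C ↦ AB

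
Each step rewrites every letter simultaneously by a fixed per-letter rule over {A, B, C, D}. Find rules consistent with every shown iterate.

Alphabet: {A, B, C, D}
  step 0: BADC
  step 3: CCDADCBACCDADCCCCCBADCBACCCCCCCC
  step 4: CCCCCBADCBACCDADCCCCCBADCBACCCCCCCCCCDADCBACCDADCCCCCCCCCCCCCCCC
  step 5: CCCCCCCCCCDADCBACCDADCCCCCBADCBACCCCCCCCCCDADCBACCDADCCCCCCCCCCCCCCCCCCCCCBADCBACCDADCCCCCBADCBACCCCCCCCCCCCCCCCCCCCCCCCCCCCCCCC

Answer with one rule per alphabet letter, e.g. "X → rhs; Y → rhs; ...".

A->D, B->DA, C->CC, D->CBA

  step 4 ⇒ step 5: CCCCCBADCBACCDADCCCCCBADCBACCCCCCCCCCDADCBACCDADCCCCCCCCCCCCCCCC ⇒ CC·CC·CC·CC·CC·DA·D·CBA·CC·DA·D·CC·CC·CBA·D·CBA·CC·CC·CC·CC·CC·DA·D·CBA·CC·DA·D·CC·CC·CC·CC·CC·CC·CC·CC·CC·CC·CBA·D·CBA·CC·DA·D·CC·CC·CBA·D·CBA·CC·CC·CC·CC·CC·CC·CC·CC·CC·CC·CC·CC·CC·CC·CC·CC
    A ↦ D
    B ↦ DA
    C ↦ CC
    D ↦ CBA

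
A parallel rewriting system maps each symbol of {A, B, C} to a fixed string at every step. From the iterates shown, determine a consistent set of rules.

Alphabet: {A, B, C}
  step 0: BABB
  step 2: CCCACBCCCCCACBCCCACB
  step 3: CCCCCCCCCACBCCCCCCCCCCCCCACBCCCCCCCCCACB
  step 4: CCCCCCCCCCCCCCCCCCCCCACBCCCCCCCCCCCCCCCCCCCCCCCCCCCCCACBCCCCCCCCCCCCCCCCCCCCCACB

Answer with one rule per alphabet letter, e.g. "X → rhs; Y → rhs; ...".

  step 3 ⇒ step 4: CCCCCCCCCACBCCCCCCCCCCCCCACBCCCCCCCCCACB ⇒ CC·CC·CC·CC·CC·CC·CC·CC·CC·C·CC·ACB·CC·CC·CC·CC·CC·CC·CC·CC·CC·CC·CC·CC·CC·C·CC·ACB·CC·CC·CC·CC·CC·CC·CC·CC·CC·C·CC·ACB
    A ↦ C
    B ↦ ACB
    C ↦ CC

A->C, B->ACB, C->CC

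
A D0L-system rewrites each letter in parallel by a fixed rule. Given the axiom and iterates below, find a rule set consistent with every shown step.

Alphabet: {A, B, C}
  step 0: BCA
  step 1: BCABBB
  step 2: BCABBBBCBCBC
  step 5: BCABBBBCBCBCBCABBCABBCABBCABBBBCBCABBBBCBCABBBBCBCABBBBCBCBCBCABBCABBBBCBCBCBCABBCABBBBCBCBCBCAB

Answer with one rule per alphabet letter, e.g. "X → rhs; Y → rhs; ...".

A->BB, B->BC, C->AB

  step 1 ⇒ step 2: BCABBB ⇒ BC·AB·BB·BC·BC·BC
    A ↦ BB
    B ↦ BC
    C ↦ AB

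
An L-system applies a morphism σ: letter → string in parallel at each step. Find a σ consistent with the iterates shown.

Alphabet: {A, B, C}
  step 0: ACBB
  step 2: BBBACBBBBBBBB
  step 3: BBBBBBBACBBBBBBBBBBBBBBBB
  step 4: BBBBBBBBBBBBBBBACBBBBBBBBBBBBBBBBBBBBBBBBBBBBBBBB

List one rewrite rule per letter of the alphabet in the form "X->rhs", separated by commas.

A->B, B->BB, C->AC

  step 3 ⇒ step 4: BBBBBBBACBBBBBBBBBBBBBBBB ⇒ BB·BB·BB·BB·BB·BB·BB·B·AC·BB·BB·BB·BB·BB·BB·BB·BB·BB·BB·BB·BB·BB·BB·BB·BB
    A ↦ B
    B ↦ BB
    C ↦ AC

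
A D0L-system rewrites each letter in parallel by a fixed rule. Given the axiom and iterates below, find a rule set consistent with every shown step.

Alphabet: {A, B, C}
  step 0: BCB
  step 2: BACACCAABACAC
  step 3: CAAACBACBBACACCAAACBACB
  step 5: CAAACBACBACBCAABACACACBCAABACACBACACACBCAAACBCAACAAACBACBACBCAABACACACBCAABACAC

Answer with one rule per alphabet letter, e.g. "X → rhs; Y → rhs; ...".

A->AC, B->CAA, C->B

  step 2 ⇒ step 3: BACACCAABACAC ⇒ CAA·AC·B·AC·B·B·AC·AC·CAA·AC·B·AC·B
    A ↦ AC
    B ↦ CAA
    C ↦ B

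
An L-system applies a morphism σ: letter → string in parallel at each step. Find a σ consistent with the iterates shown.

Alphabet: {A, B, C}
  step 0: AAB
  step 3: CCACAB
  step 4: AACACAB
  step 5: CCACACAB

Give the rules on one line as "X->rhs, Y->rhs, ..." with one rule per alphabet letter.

  step 4 ⇒ step 5: AACACAB ⇒ C·C·A·C·A·C·AB
    A ↦ C
    B ↦ AB
    C ↦ A

A->C, B->AB, C->A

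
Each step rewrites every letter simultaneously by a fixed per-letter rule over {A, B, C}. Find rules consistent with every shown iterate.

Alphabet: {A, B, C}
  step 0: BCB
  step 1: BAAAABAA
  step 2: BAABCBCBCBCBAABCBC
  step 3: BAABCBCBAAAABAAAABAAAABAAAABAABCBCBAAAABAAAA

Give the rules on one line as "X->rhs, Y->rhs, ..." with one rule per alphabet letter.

A->BC, B->BAA, C->AA

  step 2 ⇒ step 3: BAABCBCBCBCBAABCBC ⇒ BAA·BC·BC·BAA·AA·BAA·AA·BAA·AA·BAA·AA·BAA·BC·BC·BAA·AA·BAA·AA
    A ↦ BC
    B ↦ BAA
    C ↦ AA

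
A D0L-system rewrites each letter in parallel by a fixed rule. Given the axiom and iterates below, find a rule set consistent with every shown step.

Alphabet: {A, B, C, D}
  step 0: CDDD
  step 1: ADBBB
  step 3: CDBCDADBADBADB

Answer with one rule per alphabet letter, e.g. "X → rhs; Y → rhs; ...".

  step 0 ⇒ step 1: CDDD ⇒ AD·B·B·B
    C ↦ AD
    D ↦ B
    A ↦ BD  (constrained at step 1)
    B ↦ CD  (constrained at step 1)

A->BD, B->CD, C->AD, D->B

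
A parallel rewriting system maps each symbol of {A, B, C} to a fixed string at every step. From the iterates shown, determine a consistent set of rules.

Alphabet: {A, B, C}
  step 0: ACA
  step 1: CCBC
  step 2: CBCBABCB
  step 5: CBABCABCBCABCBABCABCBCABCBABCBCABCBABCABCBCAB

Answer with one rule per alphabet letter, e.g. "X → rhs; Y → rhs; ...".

A->C, B->AB, C->CB

  step 1 ⇒ step 2: CCBC ⇒ CB·CB·AB·CB
    B ↦ AB
    C ↦ CB
  step 0 ⇒ step 1: ACA ⇒ C·CB·C
    A ↦ C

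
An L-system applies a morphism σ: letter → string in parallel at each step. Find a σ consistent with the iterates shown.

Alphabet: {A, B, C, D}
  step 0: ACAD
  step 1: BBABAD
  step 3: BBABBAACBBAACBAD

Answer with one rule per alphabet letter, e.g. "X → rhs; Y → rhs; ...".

A->B, B->AC, C->BA, D->AD

  step 0 ⇒ step 1: ACAD ⇒ B·BA·B·AD
    A ↦ B
    C ↦ BA
    D ↦ AD
    B ↦ AC  (constrained at step 1)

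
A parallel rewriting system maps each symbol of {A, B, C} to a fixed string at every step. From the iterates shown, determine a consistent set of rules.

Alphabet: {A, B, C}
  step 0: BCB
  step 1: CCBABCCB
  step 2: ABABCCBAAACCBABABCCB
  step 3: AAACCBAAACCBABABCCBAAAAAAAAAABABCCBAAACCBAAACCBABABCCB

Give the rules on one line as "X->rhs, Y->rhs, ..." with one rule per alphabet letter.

A->AAA, B->CCB, C->AB

  step 2 ⇒ step 3: ABABCCBAAACCBABABCCB ⇒ AAA·CCB·AAA·CCB·AB·AB·CCB·AAA·AAA·AAA·AB·AB·CCB·AAA·CCB·AAA·CCB·AB·AB·CCB
    A ↦ AAA
    B ↦ CCB
    C ↦ AB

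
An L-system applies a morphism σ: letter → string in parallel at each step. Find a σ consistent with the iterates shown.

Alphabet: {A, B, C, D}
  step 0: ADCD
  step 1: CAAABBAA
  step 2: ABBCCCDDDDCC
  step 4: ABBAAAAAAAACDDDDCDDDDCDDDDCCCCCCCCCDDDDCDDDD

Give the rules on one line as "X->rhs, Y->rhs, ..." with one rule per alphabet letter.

  step 1 ⇒ step 2: CAAABBAA ⇒ ABB·C·C·C·DD·DD·C·C
    A ↦ C
    B ↦ DD
    C ↦ ABB
  step 0 ⇒ step 1: ADCD ⇒ C·AA·ABB·AA
    D ↦ AA

A->C, B->DD, C->ABB, D->AA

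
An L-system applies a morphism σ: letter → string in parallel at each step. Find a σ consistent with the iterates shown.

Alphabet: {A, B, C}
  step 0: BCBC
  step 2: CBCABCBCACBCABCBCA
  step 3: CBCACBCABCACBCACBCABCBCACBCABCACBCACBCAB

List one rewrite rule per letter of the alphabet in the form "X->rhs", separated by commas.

A->CAB, B->CA, C->CB

  step 2 ⇒ step 3: CBCABCBCACBCABCBCA ⇒ CB·CA·CB·CAB·CA·CB·CA·CB·CAB·CB·CA·CB·CAB·CA·CB·CA·CB·CAB
    A ↦ CAB
    B ↦ CA
    C ↦ CB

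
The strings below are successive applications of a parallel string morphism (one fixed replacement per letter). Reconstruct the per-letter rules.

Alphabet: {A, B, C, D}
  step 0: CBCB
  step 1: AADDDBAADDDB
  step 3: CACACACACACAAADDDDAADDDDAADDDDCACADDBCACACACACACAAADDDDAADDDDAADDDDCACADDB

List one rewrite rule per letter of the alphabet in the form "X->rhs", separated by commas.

  step 0 ⇒ step 1: CBCB ⇒ AAD·DDB·AAD·DDB
    B ↦ DDB
    C ↦ AAD
    A ↦ DDD  (constrained at step 1)
    D ↦ CA  (constrained at step 1)

A->DDD, B->DDB, C->AAD, D->CA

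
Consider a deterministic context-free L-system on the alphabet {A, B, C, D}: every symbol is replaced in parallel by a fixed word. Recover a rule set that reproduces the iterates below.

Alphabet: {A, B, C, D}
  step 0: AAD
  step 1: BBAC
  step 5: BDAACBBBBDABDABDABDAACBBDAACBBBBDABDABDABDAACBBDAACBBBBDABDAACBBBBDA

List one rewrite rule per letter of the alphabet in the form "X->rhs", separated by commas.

A->B, B->BDA, C->B, D->AC

  step 0 ⇒ step 1: AAD ⇒ B·B·AC
    A ↦ B
    D ↦ AC
    B ↦ BDA  (constrained at step 1)
    C ↦ B  (constrained at step 1)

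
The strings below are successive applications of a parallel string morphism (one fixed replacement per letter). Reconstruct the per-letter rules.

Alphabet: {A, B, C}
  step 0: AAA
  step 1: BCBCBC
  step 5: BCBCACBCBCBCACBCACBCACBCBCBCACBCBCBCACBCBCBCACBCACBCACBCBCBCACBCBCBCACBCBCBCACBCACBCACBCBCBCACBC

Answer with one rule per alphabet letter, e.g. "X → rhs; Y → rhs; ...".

A->BC, B->AC, C->BC

  step 0 ⇒ step 1: AAA ⇒ BC·BC·BC
    A ↦ BC
    B ↦ AC  (constrained at step 1)
    C ↦ BC  (constrained at step 1)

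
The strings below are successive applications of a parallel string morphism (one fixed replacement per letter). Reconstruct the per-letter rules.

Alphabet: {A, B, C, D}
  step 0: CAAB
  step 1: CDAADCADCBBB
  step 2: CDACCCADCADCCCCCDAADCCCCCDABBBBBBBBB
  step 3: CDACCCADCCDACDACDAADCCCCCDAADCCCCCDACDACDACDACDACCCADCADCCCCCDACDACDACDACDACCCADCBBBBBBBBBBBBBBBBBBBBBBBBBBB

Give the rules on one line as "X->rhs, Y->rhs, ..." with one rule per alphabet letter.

  step 2 ⇒ step 3: CDACCCADCADCCCCCDAADCCCCCDABBBBBBBBB ⇒ CDA·CCC·ADC·CDA·CDA·CDA·ADC·CCC·CDA·ADC·CCC·CDA·CDA·CDA·CDA·CDA·CCC·ADC·ADC·CCC·CDA·CDA·CDA·CDA·CDA·CCC·ADC·BBB·BBB·BBB·BBB·BBB·BBB·BBB·BBB·BBB
    A ↦ ADC
    B ↦ BBB
    C ↦ CDA
    D ↦ CCC

A->ADC, B->BBB, C->CDA, D->CCC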